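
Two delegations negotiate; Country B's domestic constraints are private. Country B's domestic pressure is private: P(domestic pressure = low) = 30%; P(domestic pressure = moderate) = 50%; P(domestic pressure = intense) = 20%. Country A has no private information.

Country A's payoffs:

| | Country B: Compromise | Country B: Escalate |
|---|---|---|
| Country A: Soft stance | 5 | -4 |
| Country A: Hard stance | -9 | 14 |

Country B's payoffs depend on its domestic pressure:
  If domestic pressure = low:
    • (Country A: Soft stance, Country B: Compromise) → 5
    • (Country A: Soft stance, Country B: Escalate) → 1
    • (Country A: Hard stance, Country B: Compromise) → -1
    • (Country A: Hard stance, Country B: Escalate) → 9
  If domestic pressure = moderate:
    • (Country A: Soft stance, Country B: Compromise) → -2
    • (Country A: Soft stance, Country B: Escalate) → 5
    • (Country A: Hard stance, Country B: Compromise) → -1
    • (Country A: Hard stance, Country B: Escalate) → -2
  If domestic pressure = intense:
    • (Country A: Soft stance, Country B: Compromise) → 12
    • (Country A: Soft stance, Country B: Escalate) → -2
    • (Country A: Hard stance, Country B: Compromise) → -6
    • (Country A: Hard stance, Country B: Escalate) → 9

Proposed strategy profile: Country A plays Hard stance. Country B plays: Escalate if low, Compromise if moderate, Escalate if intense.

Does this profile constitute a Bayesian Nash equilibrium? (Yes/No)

Yes

A profile is a BNE iff every type of every player is best-responding given beliefs about the other side.
Country A plays Hard stance: E[Hard stance] = 0.3·(14) + 0.5·(-9) + 0.2·(14) = 2.5; E[Soft stance] = 0.5. Best-responding. ✓
Country B (domestic pressure low), facing Hard stance: Compromise gives -1, Escalate gives 9. Proposed Escalate is best. ✓
Country B (domestic pressure moderate), facing Hard stance: Compromise gives -1, Escalate gives -2. Proposed Compromise is best. ✓
Country B (domestic pressure intense), facing Hard stance: Compromise gives -6, Escalate gives 9. Proposed Escalate is best. ✓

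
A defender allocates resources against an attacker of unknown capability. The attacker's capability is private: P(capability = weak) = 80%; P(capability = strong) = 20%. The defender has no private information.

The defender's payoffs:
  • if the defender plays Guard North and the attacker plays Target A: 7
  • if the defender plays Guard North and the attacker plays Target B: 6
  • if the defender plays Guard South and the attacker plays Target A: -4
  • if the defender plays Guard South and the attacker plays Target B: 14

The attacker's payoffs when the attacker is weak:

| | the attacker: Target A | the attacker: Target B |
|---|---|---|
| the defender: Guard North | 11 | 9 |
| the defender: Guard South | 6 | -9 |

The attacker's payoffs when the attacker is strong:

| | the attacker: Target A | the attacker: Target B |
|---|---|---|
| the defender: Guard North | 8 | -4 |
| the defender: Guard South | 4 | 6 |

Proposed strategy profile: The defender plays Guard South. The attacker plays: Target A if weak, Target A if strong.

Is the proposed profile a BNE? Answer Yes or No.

The defender plays Guard South: E[Guard South] = 0.8·(-4) + 0.2·(-4) = -4; E[Guard North] = 7. Not best-responding. ✗
The attacker (capability weak), facing Guard South: Target A gives 6, Target B gives -9. Proposed Target A is best. ✓
The attacker (capability strong), facing Guard South: Target A gives 4, Target B gives 6. Proposed Target A is not best — profitable deviation exists. ✗

No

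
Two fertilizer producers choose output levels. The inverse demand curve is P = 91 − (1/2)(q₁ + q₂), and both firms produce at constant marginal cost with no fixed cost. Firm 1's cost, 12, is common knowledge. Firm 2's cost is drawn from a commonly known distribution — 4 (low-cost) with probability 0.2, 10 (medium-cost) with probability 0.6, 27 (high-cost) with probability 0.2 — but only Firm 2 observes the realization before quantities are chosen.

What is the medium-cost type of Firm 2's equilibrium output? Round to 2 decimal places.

54.60

Type-c best response for Firm 2: q₂(c) = (91 − c) − q₁/2.
Firm 1 maximizes expected profit; its first-order condition is 91 − q₁ − (1/2)E[q₂] − 12 = 0.
Substituting E[q₂] and solving: E[c₂] = 12.2, so q₁ = (91 − 2·12 + 12.2)/(3/2) = 52.8.
q₂(medium-cost) = (91 − 10 − (1/2)·52.8) = 54.6.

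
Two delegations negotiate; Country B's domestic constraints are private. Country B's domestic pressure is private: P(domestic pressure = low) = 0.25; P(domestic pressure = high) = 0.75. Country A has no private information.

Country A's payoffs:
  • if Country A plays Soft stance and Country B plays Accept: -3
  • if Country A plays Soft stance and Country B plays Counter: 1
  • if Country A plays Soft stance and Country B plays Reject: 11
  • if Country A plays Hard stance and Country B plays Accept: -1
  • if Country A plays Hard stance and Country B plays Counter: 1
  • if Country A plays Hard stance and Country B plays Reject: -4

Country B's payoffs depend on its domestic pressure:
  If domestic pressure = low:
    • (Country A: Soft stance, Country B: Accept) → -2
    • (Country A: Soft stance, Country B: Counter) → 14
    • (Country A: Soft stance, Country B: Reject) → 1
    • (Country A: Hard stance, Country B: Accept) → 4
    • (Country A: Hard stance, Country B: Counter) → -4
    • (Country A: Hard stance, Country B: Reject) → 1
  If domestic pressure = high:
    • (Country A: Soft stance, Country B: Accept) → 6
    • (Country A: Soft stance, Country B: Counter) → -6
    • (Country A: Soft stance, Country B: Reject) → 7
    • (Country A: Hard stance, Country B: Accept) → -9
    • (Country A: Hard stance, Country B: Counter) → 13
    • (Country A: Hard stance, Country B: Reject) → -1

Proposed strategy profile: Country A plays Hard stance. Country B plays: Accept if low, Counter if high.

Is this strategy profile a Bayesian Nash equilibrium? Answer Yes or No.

Yes

A profile is a BNE iff every type of every player is best-responding given beliefs about the other side.
Country A plays Hard stance: E[Hard stance] = 0.25·(-1) + 0.75·(1) = 0.5; E[Soft stance] = 0. Best-responding. ✓
Country B (domestic pressure low), facing Hard stance: Accept gives 4, Counter gives -4, Reject gives 1. Proposed Accept is best. ✓
Country B (domestic pressure high), facing Hard stance: Accept gives -9, Counter gives 13, Reject gives -1. Proposed Counter is best. ✓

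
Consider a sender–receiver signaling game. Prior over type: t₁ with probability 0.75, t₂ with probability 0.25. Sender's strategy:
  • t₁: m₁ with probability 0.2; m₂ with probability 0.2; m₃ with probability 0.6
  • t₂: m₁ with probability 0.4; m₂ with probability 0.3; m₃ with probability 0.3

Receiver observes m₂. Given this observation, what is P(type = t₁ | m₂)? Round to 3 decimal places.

0.667

P(m₂) = 0.75·0.2 + 0.25·0.3 = 0.225
P(t₁ | m₂) = (0.75·0.2) / 0.225 = 0.15 / 0.225 = 0.666667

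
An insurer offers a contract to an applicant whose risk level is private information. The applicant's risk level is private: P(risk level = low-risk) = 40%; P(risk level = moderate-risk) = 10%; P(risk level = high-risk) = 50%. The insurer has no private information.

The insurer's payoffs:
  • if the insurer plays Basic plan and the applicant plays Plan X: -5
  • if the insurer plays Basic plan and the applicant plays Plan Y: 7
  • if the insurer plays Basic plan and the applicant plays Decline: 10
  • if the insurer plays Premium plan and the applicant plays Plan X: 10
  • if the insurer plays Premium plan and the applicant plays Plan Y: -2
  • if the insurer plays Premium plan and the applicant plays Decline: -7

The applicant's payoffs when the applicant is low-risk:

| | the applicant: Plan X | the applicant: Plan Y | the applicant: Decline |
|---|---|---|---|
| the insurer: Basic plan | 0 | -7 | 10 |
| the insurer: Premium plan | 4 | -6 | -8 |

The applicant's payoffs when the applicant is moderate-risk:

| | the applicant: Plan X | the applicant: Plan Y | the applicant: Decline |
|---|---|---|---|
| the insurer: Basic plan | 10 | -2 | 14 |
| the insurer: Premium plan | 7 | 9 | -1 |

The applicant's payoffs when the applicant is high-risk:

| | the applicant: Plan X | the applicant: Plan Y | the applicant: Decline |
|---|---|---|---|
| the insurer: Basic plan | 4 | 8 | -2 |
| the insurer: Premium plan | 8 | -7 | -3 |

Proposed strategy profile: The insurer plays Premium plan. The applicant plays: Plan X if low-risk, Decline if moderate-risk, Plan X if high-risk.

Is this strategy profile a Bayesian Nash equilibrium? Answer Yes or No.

The insurer plays Premium plan: E[Premium plan] = 0.4·(10) + 0.1·(-7) + 0.5·(10) = 8.3; E[Basic plan] = -3.5. Best-responding. ✓
The applicant (risk level low-risk), facing Premium plan: Plan X gives 4, Plan Y gives -6, Decline gives -8. Proposed Plan X is best. ✓
The applicant (risk level moderate-risk), facing Premium plan: Plan X gives 7, Plan Y gives 9, Decline gives -1. Proposed Decline is not best — profitable deviation exists. ✗
The applicant (risk level high-risk), facing Premium plan: Plan X gives 8, Plan Y gives -7, Decline gives -3. Proposed Plan X is best. ✓

No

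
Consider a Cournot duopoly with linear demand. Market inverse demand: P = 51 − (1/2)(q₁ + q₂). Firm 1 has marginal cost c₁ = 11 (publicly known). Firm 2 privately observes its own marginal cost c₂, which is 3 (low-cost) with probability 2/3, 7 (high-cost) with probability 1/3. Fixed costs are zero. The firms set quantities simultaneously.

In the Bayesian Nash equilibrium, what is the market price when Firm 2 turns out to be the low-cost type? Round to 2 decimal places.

Type-c best response for Firm 2: q₂(c) = (51 − c) − q₁/2.
Firm 1 maximizes expected profit; its first-order condition is 51 − q₁ − (1/2)E[q₂] − 11 = 0.
Substituting E[q₂] and solving: E[c₂] = 4.33333, so q₁ = (51 − 2·11 + 4.33333)/(3/2) = 22.2222.
q₂(low-cost) = 36.8889, so P = 51 − (1/2)·(22.2222 + 36.8889) = 21.4444.

21.44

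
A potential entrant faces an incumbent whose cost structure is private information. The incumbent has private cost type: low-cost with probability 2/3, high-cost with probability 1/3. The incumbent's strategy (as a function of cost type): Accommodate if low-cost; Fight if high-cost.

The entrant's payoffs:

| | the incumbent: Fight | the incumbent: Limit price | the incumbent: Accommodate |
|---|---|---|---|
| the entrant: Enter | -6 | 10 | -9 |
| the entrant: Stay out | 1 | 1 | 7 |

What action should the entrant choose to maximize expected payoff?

Stay out

E[Enter] = 2/3·(-9) + 1/3·(-6) = -8
E[Stay out] = 2/3·(7) + 1/3·(1) = 5
Best response: Stay out (5 is the largest).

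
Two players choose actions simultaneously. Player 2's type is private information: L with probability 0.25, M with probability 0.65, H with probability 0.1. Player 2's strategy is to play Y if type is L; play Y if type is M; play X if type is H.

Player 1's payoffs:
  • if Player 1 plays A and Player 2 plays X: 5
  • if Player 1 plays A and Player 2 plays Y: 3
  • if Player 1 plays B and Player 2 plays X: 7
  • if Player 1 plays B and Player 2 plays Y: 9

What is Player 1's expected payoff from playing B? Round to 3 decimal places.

8.800

E[B] = 0.25·9 + 0.65·9 + 0.1·7 = 2.25 + 5.85 + 0.7 = 8.8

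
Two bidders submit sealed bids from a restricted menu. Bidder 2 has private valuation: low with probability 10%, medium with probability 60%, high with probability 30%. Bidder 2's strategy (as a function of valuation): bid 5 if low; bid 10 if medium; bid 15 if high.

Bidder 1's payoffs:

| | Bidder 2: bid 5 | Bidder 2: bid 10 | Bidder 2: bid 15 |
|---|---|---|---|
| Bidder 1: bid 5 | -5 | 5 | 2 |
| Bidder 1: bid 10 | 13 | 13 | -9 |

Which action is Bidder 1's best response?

bid 10

E[bid 5] = 0.1·(-5) + 0.6·(5) + 0.3·(2) = 3.1
E[bid 10] = 0.1·(13) + 0.6·(13) + 0.3·(-9) = 6.4
Best response: bid 10 (6.4 is the largest).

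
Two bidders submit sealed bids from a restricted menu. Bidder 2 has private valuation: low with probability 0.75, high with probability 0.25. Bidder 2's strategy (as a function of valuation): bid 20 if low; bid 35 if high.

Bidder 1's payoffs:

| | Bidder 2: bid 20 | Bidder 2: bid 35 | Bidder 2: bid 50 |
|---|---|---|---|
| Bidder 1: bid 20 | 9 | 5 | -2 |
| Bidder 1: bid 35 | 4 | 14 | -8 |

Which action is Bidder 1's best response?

E[bid 20] = 0.75·(9) + 0.25·(5) = 8
E[bid 35] = 0.75·(4) + 0.25·(14) = 6.5
Best response: bid 20 (8 is the largest).

bid 20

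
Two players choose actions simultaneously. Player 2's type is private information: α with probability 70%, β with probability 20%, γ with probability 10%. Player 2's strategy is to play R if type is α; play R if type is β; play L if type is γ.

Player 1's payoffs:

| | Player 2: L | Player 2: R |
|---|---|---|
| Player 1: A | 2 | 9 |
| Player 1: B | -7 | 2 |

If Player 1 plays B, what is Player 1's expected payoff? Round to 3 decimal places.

1.100

E[B] = 0.7·2 + 0.2·2 + 0.1·(-7) = 1.4 + 0.4 + (-0.7) = 1.1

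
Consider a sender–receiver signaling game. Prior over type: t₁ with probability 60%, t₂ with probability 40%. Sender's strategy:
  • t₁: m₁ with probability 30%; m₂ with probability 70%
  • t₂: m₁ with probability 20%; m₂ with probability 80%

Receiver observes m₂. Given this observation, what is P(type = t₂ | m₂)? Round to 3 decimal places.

P(m₂) = 0.6·0.7 + 0.4·0.8 = 0.74
P(t₂ | m₂) = (0.4·0.8) / 0.74 = 0.32 / 0.74 = 0.432432

0.432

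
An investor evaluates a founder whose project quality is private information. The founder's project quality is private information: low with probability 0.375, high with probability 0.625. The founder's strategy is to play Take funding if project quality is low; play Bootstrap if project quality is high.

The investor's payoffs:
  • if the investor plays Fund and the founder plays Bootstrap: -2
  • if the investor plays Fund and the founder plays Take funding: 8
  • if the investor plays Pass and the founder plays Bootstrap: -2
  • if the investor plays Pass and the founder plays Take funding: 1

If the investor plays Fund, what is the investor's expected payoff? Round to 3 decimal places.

Take the expectation over the founder's project quality, weighting each type's action by its prior probability.
E[Fund] = 0.375·8 + 0.625·(-2) = 3 + (-1.25) = 1.75

1.750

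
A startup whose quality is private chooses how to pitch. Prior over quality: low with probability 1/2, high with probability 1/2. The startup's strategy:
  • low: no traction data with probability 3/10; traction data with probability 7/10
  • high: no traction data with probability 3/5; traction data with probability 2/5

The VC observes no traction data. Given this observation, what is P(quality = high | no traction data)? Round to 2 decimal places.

0.67

Apply Bayes' rule using the sender's strategy as the likelihood.
P(no traction data) = (1/2)·(3/10) + (1/2)·(3/5) = 9/20
P(high | no traction data) = ((1/2)·(3/5)) / (9/20) = (3/10) / (9/20) = 2/3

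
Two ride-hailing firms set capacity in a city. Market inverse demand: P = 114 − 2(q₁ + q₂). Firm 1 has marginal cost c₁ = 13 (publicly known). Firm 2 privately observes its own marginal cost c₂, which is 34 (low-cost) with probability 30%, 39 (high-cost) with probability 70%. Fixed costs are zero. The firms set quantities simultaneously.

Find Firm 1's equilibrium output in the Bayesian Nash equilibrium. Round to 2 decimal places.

Firm 2 with cost c maximizes (114 − 2(q₁+q₂) − c)·q₂, giving q₂(c) = (114 − c − 2q₁)/4.
E[c₂] = 0.3·34 + 0.7·39 = 37.5
Firm 1's FOC against E[q₂] yields q₁ = (114 − 2·13 + E[c₂])/6 = (114 − 26 + 37.5)/6 = 20.9167.

20.92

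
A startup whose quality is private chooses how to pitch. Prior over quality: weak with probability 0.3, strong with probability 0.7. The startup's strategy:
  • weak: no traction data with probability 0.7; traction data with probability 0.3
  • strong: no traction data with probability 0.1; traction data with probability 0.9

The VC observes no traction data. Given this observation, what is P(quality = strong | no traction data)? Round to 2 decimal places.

P(no traction data) = 0.3·0.7 + 0.7·0.1 = 0.28
P(strong | no traction data) = (0.7·0.1) / 0.28 = 0.07 / 0.28 = 0.25

0.25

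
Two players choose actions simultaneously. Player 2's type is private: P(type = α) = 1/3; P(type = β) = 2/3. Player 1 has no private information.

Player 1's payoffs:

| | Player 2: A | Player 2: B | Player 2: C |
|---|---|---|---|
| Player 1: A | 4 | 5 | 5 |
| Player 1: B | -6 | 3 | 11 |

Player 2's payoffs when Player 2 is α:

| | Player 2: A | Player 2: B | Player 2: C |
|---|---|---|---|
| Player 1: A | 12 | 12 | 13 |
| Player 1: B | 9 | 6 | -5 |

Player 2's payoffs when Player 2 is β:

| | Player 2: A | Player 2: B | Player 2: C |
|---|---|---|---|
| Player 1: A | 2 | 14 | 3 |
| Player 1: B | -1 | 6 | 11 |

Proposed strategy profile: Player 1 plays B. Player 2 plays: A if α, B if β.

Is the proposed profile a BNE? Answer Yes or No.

A profile is a BNE iff every type of every player is best-responding given beliefs about the other side.
Player 1 plays B: E[B] = 1/3·(-6) + 2/3·(3) = 0; E[A] = 14/3. Not best-responding. ✗
Player 2 (type α), facing B: A gives 9, B gives 6, C gives -5. Proposed A is best. ✓
Player 2 (type β), facing B: A gives -1, B gives 6, C gives 11. Proposed B is not best — profitable deviation exists. ✗

No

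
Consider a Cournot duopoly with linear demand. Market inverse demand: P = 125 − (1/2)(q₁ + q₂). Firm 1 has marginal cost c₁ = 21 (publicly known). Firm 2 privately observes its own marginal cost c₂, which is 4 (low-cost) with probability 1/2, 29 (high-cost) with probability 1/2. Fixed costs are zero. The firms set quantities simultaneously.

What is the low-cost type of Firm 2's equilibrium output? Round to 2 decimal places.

Firm 2 with cost c maximizes (125 − (1/2)(q₁+q₂) − c)·q₂, giving q₂(c) = (125 − c − (1/2)q₁).
E[c₂] = 1/2·4 + 1/2·29 = 16.5
Firm 1's FOC against E[q₂] yields q₁ = (125 − 2·21 + E[c₂])/(3/2) = (125 − 42 + 16.5)/(3/2) = 66.3333.
q₂(low-cost) = (125 − 4 − (1/2)·66.3333) = 87.8333.

87.83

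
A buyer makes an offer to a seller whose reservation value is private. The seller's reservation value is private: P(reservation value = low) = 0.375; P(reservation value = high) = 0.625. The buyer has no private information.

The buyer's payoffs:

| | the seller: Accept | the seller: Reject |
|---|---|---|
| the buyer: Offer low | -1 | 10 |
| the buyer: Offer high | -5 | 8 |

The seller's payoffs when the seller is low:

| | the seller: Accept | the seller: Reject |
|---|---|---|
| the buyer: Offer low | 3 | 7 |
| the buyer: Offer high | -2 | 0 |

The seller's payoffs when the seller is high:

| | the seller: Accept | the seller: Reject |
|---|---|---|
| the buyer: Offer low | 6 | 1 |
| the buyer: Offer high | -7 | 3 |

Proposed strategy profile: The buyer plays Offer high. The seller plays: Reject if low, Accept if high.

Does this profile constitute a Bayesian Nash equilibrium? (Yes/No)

No

A profile is a BNE iff every type of every player is best-responding given beliefs about the other side.
The buyer plays Offer high: E[Offer high] = 0.375·(8) + 0.625·(-5) = -0.125; E[Offer low] = 3.125. Not best-responding. ✗
The seller (reservation value low), facing Offer high: Accept gives -2, Reject gives 0. Proposed Reject is best. ✓
The seller (reservation value high), facing Offer high: Accept gives -7, Reject gives 3. Proposed Accept is not best — profitable deviation exists. ✗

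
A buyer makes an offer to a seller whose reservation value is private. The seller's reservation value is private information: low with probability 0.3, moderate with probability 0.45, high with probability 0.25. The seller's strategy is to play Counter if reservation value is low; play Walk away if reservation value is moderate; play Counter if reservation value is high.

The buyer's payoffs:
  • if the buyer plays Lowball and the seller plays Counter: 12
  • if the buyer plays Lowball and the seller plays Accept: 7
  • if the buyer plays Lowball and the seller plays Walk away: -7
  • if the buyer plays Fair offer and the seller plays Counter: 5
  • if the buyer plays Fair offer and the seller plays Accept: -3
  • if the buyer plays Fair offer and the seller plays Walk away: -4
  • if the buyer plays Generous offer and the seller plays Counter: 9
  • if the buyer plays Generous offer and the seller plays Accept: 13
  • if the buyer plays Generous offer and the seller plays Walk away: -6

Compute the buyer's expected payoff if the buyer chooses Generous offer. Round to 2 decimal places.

2.25

E[Generous offer] = 0.3·9 + 0.45·(-6) + 0.25·9 = 2.7 + (-2.7) + 2.25 = 2.25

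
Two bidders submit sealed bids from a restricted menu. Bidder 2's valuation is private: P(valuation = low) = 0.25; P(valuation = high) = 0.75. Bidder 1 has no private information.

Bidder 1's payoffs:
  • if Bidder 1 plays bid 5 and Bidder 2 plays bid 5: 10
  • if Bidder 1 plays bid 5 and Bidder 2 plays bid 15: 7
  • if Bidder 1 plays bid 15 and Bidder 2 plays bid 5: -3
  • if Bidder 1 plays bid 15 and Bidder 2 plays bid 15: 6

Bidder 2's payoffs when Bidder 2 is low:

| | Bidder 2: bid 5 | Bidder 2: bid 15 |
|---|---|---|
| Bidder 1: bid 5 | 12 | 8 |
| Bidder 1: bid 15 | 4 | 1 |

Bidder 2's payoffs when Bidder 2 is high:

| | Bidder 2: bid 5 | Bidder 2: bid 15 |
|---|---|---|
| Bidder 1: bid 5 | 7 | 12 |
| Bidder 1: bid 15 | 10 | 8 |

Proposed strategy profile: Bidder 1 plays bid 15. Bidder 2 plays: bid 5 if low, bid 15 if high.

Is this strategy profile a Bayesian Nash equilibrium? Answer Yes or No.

Bidder 1 plays bid 15: E[bid 15] = 0.25·(-3) + 0.75·(6) = 3.75; E[bid 5] = 7.75. Not best-responding. ✗
Bidder 2 (valuation low), facing bid 15: bid 5 gives 4, bid 15 gives 1. Proposed bid 5 is best. ✓
Bidder 2 (valuation high), facing bid 15: bid 5 gives 10, bid 15 gives 8. Proposed bid 15 is not best — profitable deviation exists. ✗

No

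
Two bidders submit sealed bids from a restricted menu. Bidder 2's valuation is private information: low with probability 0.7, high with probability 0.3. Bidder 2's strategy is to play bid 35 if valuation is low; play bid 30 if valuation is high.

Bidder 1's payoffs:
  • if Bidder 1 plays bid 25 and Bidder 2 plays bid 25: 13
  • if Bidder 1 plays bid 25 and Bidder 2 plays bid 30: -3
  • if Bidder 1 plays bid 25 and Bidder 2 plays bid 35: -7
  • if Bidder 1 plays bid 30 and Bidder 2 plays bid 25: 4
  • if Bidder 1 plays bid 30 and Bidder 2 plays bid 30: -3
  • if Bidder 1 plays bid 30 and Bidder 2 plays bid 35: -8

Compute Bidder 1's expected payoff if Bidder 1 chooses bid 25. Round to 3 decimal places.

-5.800

E[bid 25] = 0.7·(-7) + 0.3·(-3) = (-4.9) + (-0.9) = -5.8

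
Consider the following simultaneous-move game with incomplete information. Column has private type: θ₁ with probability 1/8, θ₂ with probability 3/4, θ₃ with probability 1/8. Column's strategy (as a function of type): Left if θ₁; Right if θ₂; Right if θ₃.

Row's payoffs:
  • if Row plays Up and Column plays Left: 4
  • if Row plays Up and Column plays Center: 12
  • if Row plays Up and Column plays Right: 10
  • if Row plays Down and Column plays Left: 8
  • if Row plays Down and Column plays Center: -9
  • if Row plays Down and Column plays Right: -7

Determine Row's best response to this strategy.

Up

E[Up] = 1/8·(4) + 3/4·(10) + 1/8·(10) = 37/4
E[Down] = 1/8·(8) + 3/4·(-7) + 1/8·(-7) = -41/8
Best response: Up (37/4 is the largest).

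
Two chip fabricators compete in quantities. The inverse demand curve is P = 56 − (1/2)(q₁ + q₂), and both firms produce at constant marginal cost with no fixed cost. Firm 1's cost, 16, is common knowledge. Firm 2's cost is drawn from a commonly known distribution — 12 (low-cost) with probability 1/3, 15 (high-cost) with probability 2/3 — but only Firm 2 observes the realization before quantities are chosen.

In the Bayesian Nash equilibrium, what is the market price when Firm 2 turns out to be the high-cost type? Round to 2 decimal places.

Type-c best response for Firm 2: q₂(c) = (56 − c) − q₁/2.
Firm 1 maximizes expected profit; its first-order condition is 56 − q₁ − (1/2)E[q₂] − 16 = 0.
Substituting E[q₂] and solving: E[c₂] = 14, so q₁ = (56 − 2·16 + 14)/(3/2) = 25.3333.
q₂(high-cost) = 28.3333, so P = 56 − (1/2)·(25.3333 + 28.3333) = 29.1667.

29.17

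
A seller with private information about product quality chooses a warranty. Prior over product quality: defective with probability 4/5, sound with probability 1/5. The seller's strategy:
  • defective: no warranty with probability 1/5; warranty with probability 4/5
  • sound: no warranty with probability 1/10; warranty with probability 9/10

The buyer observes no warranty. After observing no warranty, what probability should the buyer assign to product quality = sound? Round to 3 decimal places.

P(no warranty) = (4/5)·(1/5) + (1/5)·(1/10) = 9/50
P(sound | no warranty) = ((1/5)·(1/10)) / (9/50) = (1/50) / (9/50) = 1/9

0.111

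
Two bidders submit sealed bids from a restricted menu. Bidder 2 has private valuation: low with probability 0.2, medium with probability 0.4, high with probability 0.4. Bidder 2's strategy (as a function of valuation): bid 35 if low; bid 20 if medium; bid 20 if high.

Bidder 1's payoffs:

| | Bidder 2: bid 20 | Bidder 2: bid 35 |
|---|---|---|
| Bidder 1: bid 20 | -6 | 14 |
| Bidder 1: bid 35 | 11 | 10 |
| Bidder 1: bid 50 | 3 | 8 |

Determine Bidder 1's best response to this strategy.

E[bid 20] = 0.2·(14) + 0.4·(-6) + 0.4·(-6) = -2
E[bid 35] = 0.2·(10) + 0.4·(11) + 0.4·(11) = 10.8
E[bid 50] = 0.2·(8) + 0.4·(3) + 0.4·(3) = 4
Best response: bid 35 (10.8 is the largest).

bid 35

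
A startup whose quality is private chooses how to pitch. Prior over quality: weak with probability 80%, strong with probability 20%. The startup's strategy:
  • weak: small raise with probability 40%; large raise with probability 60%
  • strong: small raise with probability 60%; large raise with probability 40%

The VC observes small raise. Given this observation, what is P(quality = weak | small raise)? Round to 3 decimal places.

Apply Bayes' rule using the sender's strategy as the likelihood.
P(small raise) = 0.8·0.4 + 0.2·0.6 = 0.44
P(weak | small raise) = (0.8·0.4) / 0.44 = 0.32 / 0.44 = 0.727273

0.727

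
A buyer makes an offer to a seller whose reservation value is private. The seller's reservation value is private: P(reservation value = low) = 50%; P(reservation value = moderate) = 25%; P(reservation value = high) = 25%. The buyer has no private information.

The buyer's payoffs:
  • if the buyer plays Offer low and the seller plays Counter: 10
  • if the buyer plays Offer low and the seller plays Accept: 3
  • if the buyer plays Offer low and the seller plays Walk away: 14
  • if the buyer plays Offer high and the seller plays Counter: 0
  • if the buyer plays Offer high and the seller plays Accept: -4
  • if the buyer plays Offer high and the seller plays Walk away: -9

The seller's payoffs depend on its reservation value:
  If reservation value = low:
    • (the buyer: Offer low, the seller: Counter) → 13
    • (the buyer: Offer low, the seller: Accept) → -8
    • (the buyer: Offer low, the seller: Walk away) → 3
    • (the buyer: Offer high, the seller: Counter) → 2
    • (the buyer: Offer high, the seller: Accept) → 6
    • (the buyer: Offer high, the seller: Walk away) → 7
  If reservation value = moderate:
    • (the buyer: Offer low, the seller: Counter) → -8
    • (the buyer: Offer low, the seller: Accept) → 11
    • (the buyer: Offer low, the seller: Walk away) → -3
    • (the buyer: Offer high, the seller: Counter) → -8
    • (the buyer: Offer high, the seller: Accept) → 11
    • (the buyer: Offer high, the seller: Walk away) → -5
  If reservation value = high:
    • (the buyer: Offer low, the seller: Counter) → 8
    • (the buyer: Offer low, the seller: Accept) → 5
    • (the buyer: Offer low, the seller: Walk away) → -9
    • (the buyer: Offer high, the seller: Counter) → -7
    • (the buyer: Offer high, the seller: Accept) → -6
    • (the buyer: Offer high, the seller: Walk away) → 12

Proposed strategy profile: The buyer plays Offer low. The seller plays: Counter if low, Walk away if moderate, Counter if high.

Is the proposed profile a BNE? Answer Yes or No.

The buyer plays Offer low: E[Offer low] = 0.5·(10) + 0.25·(14) + 0.25·(10) = 11; E[Offer high] = -2.25. Best-responding. ✓
The seller (reservation value low), facing Offer low: Counter gives 13, Accept gives -8, Walk away gives 3. Proposed Counter is best. ✓
The seller (reservation value moderate), facing Offer low: Counter gives -8, Accept gives 11, Walk away gives -3. Proposed Walk away is not best — profitable deviation exists. ✗
The seller (reservation value high), facing Offer low: Counter gives 8, Accept gives 5, Walk away gives -9. Proposed Counter is best. ✓

No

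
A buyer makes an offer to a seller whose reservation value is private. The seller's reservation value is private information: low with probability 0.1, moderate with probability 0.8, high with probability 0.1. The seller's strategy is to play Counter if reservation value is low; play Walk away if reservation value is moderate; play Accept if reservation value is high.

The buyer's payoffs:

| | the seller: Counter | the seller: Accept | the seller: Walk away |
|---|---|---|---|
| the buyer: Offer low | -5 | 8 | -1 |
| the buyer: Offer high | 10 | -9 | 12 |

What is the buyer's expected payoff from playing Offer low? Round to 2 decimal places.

E[Offer low] = 0.1·(-5) + 0.8·(-1) + 0.1·8 = (-0.5) + (-0.8) + 0.8 = -0.5

-0.50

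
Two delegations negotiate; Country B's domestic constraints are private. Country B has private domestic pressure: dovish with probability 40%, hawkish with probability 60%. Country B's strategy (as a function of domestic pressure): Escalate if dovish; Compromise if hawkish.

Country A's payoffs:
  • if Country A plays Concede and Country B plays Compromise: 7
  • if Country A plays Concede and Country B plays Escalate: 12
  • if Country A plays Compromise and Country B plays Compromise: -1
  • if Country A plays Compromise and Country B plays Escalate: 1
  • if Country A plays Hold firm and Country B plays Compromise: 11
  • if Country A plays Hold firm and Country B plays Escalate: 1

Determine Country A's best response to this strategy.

Concede

E[Concede] = 0.4·(12) + 0.6·(7) = 9
E[Compromise] = 0.4·(1) + 0.6·(-1) = -0.2
E[Hold firm] = 0.4·(1) + 0.6·(11) = 7
Best response: Concede (9 is the largest).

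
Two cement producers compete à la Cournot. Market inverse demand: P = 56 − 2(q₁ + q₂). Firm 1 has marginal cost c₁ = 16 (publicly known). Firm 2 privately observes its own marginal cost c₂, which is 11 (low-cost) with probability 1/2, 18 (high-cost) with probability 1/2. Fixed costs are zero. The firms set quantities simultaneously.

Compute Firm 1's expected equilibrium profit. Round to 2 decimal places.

82.35

Type-c best response for Firm 2: q₂(c) = (56 − c)/4 − q₁/2.
Firm 1 maximizes expected profit; its first-order condition is 56 − 4q₁ − 2E[q₂] − 16 = 0.
Substituting E[q₂] and solving: E[c₂] = 14.5, so q₁ = (56 − 2·16 + 14.5)/6 = 6.41667.
E[P] = 56 − 2·(q₁ + E[q₂]) = 28.8333; Firm 1's expected profit = (E[P] − 16)·q₁ = (28.8333 − 16)·6.41667 = 82.3472.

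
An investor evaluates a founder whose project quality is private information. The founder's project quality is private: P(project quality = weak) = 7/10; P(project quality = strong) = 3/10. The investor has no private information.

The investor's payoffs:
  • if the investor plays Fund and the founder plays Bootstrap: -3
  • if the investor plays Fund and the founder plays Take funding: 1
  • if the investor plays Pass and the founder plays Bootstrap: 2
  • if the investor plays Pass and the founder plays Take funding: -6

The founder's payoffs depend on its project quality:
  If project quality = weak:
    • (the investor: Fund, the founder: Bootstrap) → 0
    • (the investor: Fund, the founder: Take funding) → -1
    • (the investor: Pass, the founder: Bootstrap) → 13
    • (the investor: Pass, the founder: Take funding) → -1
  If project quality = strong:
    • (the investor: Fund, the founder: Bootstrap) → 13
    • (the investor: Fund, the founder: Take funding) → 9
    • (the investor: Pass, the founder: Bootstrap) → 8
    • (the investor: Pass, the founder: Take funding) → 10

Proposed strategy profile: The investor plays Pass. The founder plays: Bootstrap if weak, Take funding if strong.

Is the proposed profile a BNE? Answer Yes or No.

A profile is a BNE iff every type of every player is best-responding given beliefs about the other side.
The investor plays Pass: E[Pass] = 7/10·(2) + 3/10·(-6) = -2/5; E[Fund] = -9/5. Best-responding. ✓
The founder (project quality weak), facing Pass: Bootstrap gives 13, Take funding gives -1. Proposed Bootstrap is best. ✓
The founder (project quality strong), facing Pass: Bootstrap gives 8, Take funding gives 10. Proposed Take funding is best. ✓

Yes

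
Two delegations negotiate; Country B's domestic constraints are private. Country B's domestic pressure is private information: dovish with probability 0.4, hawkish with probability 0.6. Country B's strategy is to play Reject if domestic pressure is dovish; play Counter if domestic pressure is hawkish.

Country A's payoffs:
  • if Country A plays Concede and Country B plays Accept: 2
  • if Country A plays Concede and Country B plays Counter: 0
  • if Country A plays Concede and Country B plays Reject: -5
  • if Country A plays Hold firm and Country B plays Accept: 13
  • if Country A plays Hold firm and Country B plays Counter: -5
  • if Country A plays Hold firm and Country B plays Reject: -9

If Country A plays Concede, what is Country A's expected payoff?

E[Concede] = 0.4·(-5) + 0.6·0 = (-2) + 0 = -2

-2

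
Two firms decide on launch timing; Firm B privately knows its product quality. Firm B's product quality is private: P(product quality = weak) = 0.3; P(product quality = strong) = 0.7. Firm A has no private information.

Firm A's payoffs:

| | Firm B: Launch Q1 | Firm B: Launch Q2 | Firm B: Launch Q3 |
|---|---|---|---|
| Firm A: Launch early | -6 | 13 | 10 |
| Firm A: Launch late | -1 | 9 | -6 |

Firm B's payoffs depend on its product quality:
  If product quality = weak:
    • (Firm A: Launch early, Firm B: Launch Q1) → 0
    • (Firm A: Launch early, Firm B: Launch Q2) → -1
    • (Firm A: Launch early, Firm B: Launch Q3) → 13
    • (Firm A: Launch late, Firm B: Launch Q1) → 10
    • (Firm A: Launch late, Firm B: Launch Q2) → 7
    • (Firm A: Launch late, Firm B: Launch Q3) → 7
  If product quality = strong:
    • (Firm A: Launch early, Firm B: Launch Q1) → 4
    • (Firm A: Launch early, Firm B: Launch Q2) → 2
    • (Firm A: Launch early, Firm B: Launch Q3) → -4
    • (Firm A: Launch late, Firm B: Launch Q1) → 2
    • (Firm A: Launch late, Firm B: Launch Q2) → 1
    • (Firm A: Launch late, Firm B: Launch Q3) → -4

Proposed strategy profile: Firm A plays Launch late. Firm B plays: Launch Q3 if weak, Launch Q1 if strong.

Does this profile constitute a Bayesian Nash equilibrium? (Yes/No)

No

Firm A plays Launch late: E[Launch late] = 0.3·(-6) + 0.7·(-1) = -2.5; E[Launch early] = -1.2. Not best-responding. ✗
Firm B (product quality weak), facing Launch late: Launch Q1 gives 10, Launch Q2 gives 7, Launch Q3 gives 7. Proposed Launch Q3 is not best — profitable deviation exists. ✗
Firm B (product quality strong), facing Launch late: Launch Q1 gives 2, Launch Q2 gives 1, Launch Q3 gives -4. Proposed Launch Q1 is best. ✓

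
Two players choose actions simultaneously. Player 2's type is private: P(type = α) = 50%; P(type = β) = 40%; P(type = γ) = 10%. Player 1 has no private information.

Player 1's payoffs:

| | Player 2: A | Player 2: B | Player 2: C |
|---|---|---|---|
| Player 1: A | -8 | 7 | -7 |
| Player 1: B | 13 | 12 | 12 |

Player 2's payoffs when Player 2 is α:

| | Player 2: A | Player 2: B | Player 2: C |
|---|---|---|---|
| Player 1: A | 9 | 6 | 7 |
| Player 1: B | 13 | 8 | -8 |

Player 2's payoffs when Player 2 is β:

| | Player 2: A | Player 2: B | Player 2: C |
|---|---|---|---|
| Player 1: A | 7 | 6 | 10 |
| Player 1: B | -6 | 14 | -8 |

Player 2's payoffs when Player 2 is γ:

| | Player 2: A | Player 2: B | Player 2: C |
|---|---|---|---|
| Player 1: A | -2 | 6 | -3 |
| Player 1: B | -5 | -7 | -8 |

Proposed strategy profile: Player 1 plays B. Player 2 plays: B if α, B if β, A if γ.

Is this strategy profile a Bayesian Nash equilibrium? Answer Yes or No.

Player 1 plays B: E[B] = 0.5·(12) + 0.4·(12) + 0.1·(13) = 12.1; E[A] = 5.5. Best-responding. ✓
Player 2 (type α), facing B: A gives 13, B gives 8, C gives -8. Proposed B is not best — profitable deviation exists. ✗
Player 2 (type β), facing B: A gives -6, B gives 14, C gives -8. Proposed B is best. ✓
Player 2 (type γ), facing B: A gives -5, B gives -7, C gives -8. Proposed A is best. ✓

No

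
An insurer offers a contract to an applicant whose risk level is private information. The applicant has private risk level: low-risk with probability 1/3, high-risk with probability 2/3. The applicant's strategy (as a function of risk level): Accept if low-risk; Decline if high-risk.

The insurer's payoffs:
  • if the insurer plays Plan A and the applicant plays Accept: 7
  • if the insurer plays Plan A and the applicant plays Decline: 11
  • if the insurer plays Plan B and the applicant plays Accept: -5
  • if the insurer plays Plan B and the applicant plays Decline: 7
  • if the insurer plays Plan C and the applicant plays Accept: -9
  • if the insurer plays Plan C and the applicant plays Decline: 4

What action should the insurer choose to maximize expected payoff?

E[Plan A] = 1/3·(7) + 2/3·(11) = 29/3
E[Plan B] = 1/3·(-5) + 2/3·(7) = 3
E[Plan C] = 1/3·(-9) + 2/3·(4) = -1/3
Best response: Plan A (29/3 is the largest).

Plan A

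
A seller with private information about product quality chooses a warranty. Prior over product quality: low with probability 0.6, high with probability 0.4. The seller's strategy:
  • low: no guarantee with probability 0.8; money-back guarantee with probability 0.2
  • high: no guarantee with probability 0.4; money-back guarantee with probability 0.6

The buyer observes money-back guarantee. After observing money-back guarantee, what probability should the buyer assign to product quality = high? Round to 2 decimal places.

P(money-back guarantee) = 0.6·0.2 + 0.4·0.6 = 0.36
P(high | money-back guarantee) = (0.4·0.6) / 0.36 = 0.24 / 0.36 = 0.666667

0.67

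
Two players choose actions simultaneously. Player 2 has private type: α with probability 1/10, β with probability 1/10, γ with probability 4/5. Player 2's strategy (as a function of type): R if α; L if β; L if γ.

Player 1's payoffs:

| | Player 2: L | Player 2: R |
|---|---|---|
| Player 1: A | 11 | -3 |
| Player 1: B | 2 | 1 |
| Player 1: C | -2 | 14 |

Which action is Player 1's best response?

A

Compute Player 1's expected payoff for each action, taking the expectation over Player 2's type.
E[A] = 1/10·(-3) + 1/10·(11) + 4/5·(11) = 48/5
E[B] = 1/10·(1) + 1/10·(2) + 4/5·(2) = 19/10
E[C] = 1/10·(14) + 1/10·(-2) + 4/5·(-2) = -2/5
Best response: A (48/5 is the largest).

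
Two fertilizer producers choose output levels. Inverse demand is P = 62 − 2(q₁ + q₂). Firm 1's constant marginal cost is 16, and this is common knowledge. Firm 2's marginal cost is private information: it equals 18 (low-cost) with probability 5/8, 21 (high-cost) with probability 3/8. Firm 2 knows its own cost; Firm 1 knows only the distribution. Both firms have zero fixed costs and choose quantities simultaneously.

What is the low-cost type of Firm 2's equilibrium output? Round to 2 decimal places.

Firm 2 with cost c maximizes (62 − 2(q₁+q₂) − c)·q₂, giving q₂(c) = (62 − c − 2q₁)/4.
E[c₂] = 5/8·18 + 3/8·21 = 19.125
Firm 1's FOC against E[q₂] yields q₁ = (62 − 2·16 + E[c₂])/6 = (62 − 32 + 19.125)/6 = 8.1875.
q₂(low-cost) = (62 − 18 − 2·8.1875)/4 = 6.90625.

6.91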